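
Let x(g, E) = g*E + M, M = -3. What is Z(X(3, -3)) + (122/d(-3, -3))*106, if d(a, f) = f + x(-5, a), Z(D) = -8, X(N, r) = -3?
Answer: 12860/9 ≈ 1428.9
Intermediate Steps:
x(g, E) = -3 + E*g (x(g, E) = g*E - 3 = E*g - 3 = -3 + E*g)
d(a, f) = -3 + f - 5*a (d(a, f) = f + (-3 + a*(-5)) = f + (-3 - 5*a) = -3 + f - 5*a)
Z(X(3, -3)) + (122/d(-3, -3))*106 = -8 + (122/(-3 - 3 - 5*(-3)))*106 = -8 + (122/(-3 - 3 + 15))*106 = -8 + (122/9)*106 = -8 + 12932/9 = 12860/9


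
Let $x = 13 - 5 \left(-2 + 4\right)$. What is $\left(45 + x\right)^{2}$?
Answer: $2304$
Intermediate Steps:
$x = 3$ ($x = 13 - 5 \cdot 2 = 13 - 10 = 3$)
$\left(45 + x\right)^{2} = \left(45 + 3\right)^{2} = 48^{2} = 2304$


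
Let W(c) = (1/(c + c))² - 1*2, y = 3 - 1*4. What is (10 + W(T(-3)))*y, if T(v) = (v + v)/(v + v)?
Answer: -33/4 ≈ -8.2500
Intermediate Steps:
y = -1 (y = 3 - 4 = -1)
T(v) = 1 (T(v) = (2*v)/((2*v)) = (2*v)*(1/(2*v)) = 1)
W(c) = -2 + 1/(4*c²) (W(c) = (1/(2*c))² - 2 = 1/(4*c²) - 2 = -2 + 1/(4*c²))
(10 + W(T(-3)))*y = (10 + (-2 + (¼)/1²))*(-1) = (10 + (-2 + (¼)*1))*(-1) = (10 + (-2 + ¼))*(-1) = (10 - 7/4)*(-1) = (33/4)*(-1) = -33/4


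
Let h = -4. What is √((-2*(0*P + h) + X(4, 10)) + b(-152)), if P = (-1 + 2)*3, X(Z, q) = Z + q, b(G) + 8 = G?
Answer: I*√138 ≈ 11.747*I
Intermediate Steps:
b(G) = -8 + G
P = 3 (P = 1*3 = 3)
√((-2*(0*P + h) + X(4, 10)) + b(-152)) = √((-2*(0*3 - 4) + (4 + 10)) + (-8 - 152)) = √((-2*(0 - 4) + 14) - 160) = √((-2*(-4) + 14) - 160) = √((8 + 14) - 160) = √(22 - 160) = √(-138) = I*√138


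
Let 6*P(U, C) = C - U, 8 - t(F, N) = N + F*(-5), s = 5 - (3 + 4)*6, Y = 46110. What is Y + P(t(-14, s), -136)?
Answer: 92183/2 ≈ 46092.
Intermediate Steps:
s = -37 (s = 5 - 7*6 = 5 - 1*42 = 5 - 42 = -37)
t(F, N) = 8 - N + 5*F (t(F, N) = 8 - (N + F*(-5)) = 8 - (N - 5*F) = 8 + (-N + 5*F) = 8 - N + 5*F)
P(U, C) = -U/6 + C/6 (P(U, C) = (C - U)/6 = -U/6 + C/6)
Y + P(t(-14, s), -136) = 46110 + (-(8 - 1*(-37) + 5*(-14))/6 + (1/6)*(-136)) = 46110 + (-(8 + 37 - 70)/6 - 68/3) = 46110 + (-1/6*(-25) - 68/3) = 46110 + (25/6 - 68/3) = 46110 - 37/2 = 92183/2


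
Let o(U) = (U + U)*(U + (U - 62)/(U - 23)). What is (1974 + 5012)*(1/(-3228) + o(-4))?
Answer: 420937937/4842 ≈ 86935.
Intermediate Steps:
o(U) = 2*U*(U + (-62 + U)/(-23 + U)) (o(U) = (2*U)*(U + (-62 + U)/(-23 + U)) = 2*U*(U + (-62 + U)/(-23 + U)))
(1974 + 5012)*(1/(-3228) + o(-4)) = (1974 + 5012)*(1/(-3228) + 2*(-4)*(-62 + (-4)**2 - 22*(-4))/(-23 - 4)) = 6986*(-1/3228 + 2*(-4)*(-62 + 16 + 88)/(-27)) = 6986*(-1/3228 + 2*(-4)*(-1/27)*42) = 6986*(-1/3228 + 112/9) = 6986*(120509/9684) = 420937937/4842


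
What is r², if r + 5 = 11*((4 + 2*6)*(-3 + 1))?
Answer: 127449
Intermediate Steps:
r = -357 (r = -5 + 11*((4 + 2*6)*(-3 + 1)) = -5 + 11*((4 + 12)*(-2)) = -5 + 11*(16*(-2)) = -5 + 11*(-32) = -5 - 352 = -357)
r² = (-357)² = 127449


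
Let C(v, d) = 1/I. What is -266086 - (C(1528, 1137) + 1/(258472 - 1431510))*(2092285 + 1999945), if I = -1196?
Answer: -92125258890677/350738362 ≈ -2.6266e+5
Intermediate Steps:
C(v, d) = -1/1196 (C(v, d) = 1/(-1196) = -1/1196)
-266086 - (C(1528, 1137) + 1/(258472 - 1431510))*(2092285 + 1999945) = -266086 - (-1/1196 + 1/(258472 - 1431510))*(2092285 + 1999945) = -266086 - (-1/1196 + 1/(-1173038))*4092230 = -266086 - (-1/1196 - 1/1173038)*4092230 = -266086 - (-587117)*4092230/701476724 = -266086 - 1*(-1201308900455/350738362) = -266086 + 1201308900455/350738362 = -92125258890677/350738362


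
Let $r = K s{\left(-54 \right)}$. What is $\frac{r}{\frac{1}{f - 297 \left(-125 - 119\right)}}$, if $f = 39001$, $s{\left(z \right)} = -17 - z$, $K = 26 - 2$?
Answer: $98984472$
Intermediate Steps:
$K = 24$
$r = 888$ ($r = 24 \left(-17 - -54\right) = 24 \left(-17 + 54\right) = 24 \cdot 37 = 888$)
$\frac{r}{\frac{1}{f - 297 \left(-125 - 119\right)}} = \frac{888}{\frac{1}{39001 - 297 \left(-125 - 119\right)}} = \frac{888}{\frac{1}{39001 - -72468}} = \frac{888}{\frac{1}{39001 + 72468}} = \frac{888}{\frac{1}{111469}} = 888 \frac{1}{\frac{1}{111469}} = 888 \cdot 111469 = 98984472$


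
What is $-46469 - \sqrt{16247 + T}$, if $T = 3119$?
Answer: $-46469 - \sqrt{19366} \approx -46608.0$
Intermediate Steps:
$-46469 - \sqrt{16247 + T} = -46469 - \sqrt{16247 + 3119} = -46469 - \sqrt{19366}$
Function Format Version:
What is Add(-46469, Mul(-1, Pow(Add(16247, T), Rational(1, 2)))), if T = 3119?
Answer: Add(-46469, Mul(-1, Pow(19366, Rational(1, 2)))) ≈ -46608.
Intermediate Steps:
Add(-46469, Mul(-1, Pow(Add(16247, T), Rational(1, 2)))) = Add(-46469, Mul(-1, Pow(Add(16247, 3119), Rational(1, 2)))) = Add(-46469, Mul(-1, Pow(19366, Rational(1, 2))))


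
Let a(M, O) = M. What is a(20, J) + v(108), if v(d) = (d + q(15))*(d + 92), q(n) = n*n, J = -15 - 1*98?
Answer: 66620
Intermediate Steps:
J = -113 (J = -15 - 98 = -113)
q(n) = n²
v(d) = (92 + d)*(225 + d) (v(d) = (d + 15²)*(d + 92) = (d + 225)*(92 + d) = (225 + d)*(92 + d) = (92 + d)*(225 + d))
a(20, J) + v(108) = 20 + (20700 + 108² + 317*108) = 20 + (20700 + 11664 + 34236) = 20 + 66600 = 66620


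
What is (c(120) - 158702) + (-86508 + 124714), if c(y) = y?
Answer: -120376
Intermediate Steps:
(c(120) - 158702) + (-86508 + 124714) = (120 - 158702) + (-86508 + 124714) = -158582 + 38206 = -120376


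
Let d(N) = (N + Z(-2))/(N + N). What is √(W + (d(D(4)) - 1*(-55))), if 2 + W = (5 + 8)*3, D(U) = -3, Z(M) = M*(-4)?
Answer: √3282/6 ≈ 9.5481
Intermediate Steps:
Z(M) = -4*M
d(N) = (8 + N)/(2*N) (d(N) = (N - 4*(-2))/(N + N) = (N + 8)/((2*N)) = (8 + N)*(1/(2*N)) = (8 + N)/(2*N))
W = 37 (W = -2 + (5 + 8)*3 = -2 + 13*3 = -2 + 39 = 37)
√(W + (d(D(4)) - 1*(-55))) = √(37 + ((½)*(8 - 3)/(-3) - 1*(-55))) = √(37 + ((½)*(-⅓)*5 + 55)) = √(37 + (-⅚ + 55)) = √(37 + 325/6) = √(547/6) = √3282/6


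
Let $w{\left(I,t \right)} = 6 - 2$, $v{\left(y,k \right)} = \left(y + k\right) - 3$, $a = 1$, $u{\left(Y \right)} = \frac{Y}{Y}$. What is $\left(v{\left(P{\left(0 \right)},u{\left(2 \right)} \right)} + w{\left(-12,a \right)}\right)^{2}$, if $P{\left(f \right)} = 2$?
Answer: $16$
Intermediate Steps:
$u{\left(Y \right)} = 1$
$v{\left(y,k \right)} = -3 + k + y$ ($v{\left(y,k \right)} = \left(k + y\right) - 3 = -3 + k + y$)
$w{\left(I,t \right)} = 4$
$\left(v{\left(P{\left(0 \right)},u{\left(2 \right)} \right)} + w{\left(-12,a \right)}\right)^{2} = \left(\left(-3 + 1 + 2\right) + 4\right)^{2} = \left(0 + 4\right)^{2} = 4^{2} = 16$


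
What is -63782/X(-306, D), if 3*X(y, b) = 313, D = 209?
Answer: -191346/313 ≈ -611.33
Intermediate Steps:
X(y, b) = 313/3 (X(y, b) = (⅓)*313 = 313/3)
-63782/X(-306, D) = -63782/313/3 = -63782*3/313 = -191346/313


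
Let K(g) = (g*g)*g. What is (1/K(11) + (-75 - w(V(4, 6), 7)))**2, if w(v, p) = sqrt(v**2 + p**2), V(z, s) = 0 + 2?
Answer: 10058723709/1771561 + 199648*sqrt(53)/1331 ≈ 6769.9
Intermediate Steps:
K(g) = g**3 (K(g) = g**2*g = g**3)
V(z, s) = 2
w(v, p) = sqrt(p**2 + v**2)
(1/K(11) + (-75 - w(V(4, 6), 7)))**2 = (1/(11**3) + (-75 - sqrt(7**2 + 2**2)))**2 = (1/1331 + (-75 - sqrt(49 + 4)))**2 = (1/1331 + (-75 - sqrt(53)))**2 = (-99824/1331 - sqrt(53))**2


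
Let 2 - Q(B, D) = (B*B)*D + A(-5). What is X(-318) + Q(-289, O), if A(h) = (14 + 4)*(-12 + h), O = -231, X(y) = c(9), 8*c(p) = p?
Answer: 154349281/8 ≈ 1.9294e+7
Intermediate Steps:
c(p) = p/8
X(y) = 9/8 (X(y) = (1/8)*9 = 9/8)
A(h) = -216 + 18*h (A(h) = 18*(-12 + h) = -216 + 18*h)
Q(B, D) = 308 - D*B**2 (Q(B, D) = 2 - ((B*B)*D + (-216 + 18*(-5))) = 2 - (B**2*D + (-216 - 90)) = 2 - (D*B**2 - 306) = 2 - (-306 + D*B**2) = 2 + (306 - D*B**2) = 308 - D*B**2)
X(-318) + Q(-289, O) = 9/8 + (308 - 1*(-231)*(-289)**2) = 9/8 + (308 - 1*(-231)*83521) = 9/8 + (308 + 19293351) = 9/8 + 19293659 = 154349281/8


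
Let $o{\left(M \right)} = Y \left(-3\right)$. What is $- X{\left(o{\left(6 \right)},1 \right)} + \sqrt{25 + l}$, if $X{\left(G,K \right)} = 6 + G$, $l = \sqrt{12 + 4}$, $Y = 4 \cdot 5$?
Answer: $54 + \sqrt{29} \approx 59.385$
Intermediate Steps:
$Y = 20$
$o{\left(M \right)} = -60$ ($o{\left(M \right)} = 20 \left(-3\right) = -60$)
$l = 4$ ($l = \sqrt{16} = 4$)
$- X{\left(o{\left(6 \right)},1 \right)} + \sqrt{25 + l} = - (6 - 60) + \sqrt{25 + 4} = \left(-1\right) \left(-54\right) + \sqrt{29} = 54 + \sqrt{29}$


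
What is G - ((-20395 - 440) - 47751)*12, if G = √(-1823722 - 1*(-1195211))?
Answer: 823032 + 13*I*√3719 ≈ 8.2303e+5 + 792.79*I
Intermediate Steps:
G = 13*I*√3719 (G = √(-1823722 + 1195211) = √(-628511) = 13*I*√3719 ≈ 792.79*I)
G - ((-20395 - 440) - 47751)*12 = 13*I*√3719 - ((-20395 - 440) - 47751)*12 = 13*I*√3719 - (-20835 - 47751)*12 = 13*I*√3719 - (-68586)*12 = 13*I*√3719 - 1*(-823032) = 13*I*√3719 + 823032 = 823032 + 13*I*√3719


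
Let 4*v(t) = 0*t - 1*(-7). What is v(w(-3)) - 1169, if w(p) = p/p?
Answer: -4669/4 ≈ -1167.3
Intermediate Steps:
w(p) = 1
v(t) = 7/4 (v(t) = (0*t - 1*(-7))/4 = (0 + 7)/4 = (¼)*7 = 7/4)
v(w(-3)) - 1169 = 7/4 - 1169 = -4669/4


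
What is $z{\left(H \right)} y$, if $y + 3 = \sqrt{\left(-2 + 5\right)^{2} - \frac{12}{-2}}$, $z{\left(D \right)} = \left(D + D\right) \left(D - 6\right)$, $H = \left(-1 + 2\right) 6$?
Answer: $0$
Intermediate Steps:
$H = 6$ ($H = 1 \cdot 6 = 6$)
$z{\left(D \right)} = 2 D \left(-6 + D\right)$
$y = -3 + \sqrt{15}$ ($y = -3 + \sqrt{\left(-2 + 5\right)^{2} - \frac{12}{-2}} = -3 + \sqrt{3^{2} - -6} = -3 + \sqrt{9 + 6} = -3 + \sqrt{15} \approx 0.87298$)
$z{\left(H \right)} y = 2 \cdot 6 \left(-6 + 6\right) \left(-3 + \sqrt{15}\right) = 2 \cdot 6 \cdot 0 \left(-3 + \sqrt{15}\right) = 0 \left(-3 + \sqrt{15}\right) = 0$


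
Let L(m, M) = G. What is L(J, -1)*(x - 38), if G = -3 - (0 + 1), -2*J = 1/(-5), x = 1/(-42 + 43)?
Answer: 148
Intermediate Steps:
x = 1 (x = 1/1 = 1)
J = ⅒ (J = -½/(-5) = -½*(-⅕) = ⅒ ≈ 0.10000)
G = -4 (G = -3 - 1*1 = -3 - 1 = -4)
L(m, M) = -4
L(J, -1)*(x - 38) = -4*(1 - 38) = -4*(-37) = 148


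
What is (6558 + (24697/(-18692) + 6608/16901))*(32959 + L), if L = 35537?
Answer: 35471797368041100/78978373 ≈ 4.4913e+8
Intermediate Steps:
(6558 + (24697/(-18692) + 6608/16901))*(32959 + L) = (6558 + (24697/(-18692) + 6608/16901))*(32959 + 35537) = (6558 + (24697*(-1/18692) + 6608*(1/16901)))*68496 = (6558 + (-24697/18692 + 6608/16901))*68496 = (6558 - 293887261/315913492)*68496 = (2071466793275/315913492)*68496 = 35471797368041100/78978373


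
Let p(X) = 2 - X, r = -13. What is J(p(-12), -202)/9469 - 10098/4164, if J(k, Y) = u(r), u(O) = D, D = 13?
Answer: -15927305/6571486 ≈ -2.4237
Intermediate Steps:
u(O) = 13
J(k, Y) = 13
J(p(-12), -202)/9469 - 10098/4164 = 13/9469 - 10098/4164 = 13*(1/9469) - 10098*1/4164 = 13/9469 - 1683/694 = -15927305/6571486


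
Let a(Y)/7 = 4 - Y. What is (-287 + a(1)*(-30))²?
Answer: 840889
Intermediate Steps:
a(Y) = 28 - 7*Y (a(Y) = 7*(4 - Y) = 28 - 7*Y)
(-287 + a(1)*(-30))² = (-287 + (28 - 7*1)*(-30))² = (-287 + (28 - 7)*(-30))² = (-287 + 21*(-30))² = (-287 - 630)² = (-917)² = 840889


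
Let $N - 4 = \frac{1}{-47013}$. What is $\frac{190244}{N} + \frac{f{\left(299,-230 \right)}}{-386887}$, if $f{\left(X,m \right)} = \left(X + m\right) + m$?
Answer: $\frac{3460294598487775}{72754487237} \approx 47561.0$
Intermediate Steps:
$f{\left(X,m \right)} = X + 2 m$
$N = \frac{188051}{47013}$ ($N = 4 + \frac{1}{-47013} = 4 - \frac{1}{47013} = \frac{188051}{47013} \approx 4.0$)
$\frac{190244}{N} + \frac{f{\left(299,-230 \right)}}{-386887} = \frac{190244}{\frac{188051}{47013}} + \frac{299 + 2 \left(-230\right)}{-386887} = 190244 \cdot \frac{47013}{188051} + \left(299 - 460\right) \left(- \frac{1}{386887}\right) = \frac{8943941172}{188051} - - \frac{161}{386887} = \frac{8943941172}{188051} + \frac{161}{386887} = \frac{3460294598487775}{72754487237}$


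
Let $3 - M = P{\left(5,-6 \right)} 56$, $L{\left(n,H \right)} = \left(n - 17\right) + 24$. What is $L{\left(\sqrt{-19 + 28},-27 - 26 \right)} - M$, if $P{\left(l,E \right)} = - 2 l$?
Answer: $-553$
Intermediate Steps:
$L{\left(n,H \right)} = 7 + n$ ($L{\left(n,H \right)} = \left(-17 + n\right) + 24 = 7 + n$)
$M = 563$ ($M = 3 - \left(-2\right) 5 \cdot 56 = 3 - \left(-10\right) 56 = 3 - -560 = 3 + 560 = 563$)
$L{\left(\sqrt{-19 + 28},-27 - 26 \right)} - M = \left(7 + \sqrt{-19 + 28}\right) - 563 = \left(7 + \sqrt{9}\right) - 563 = \left(7 + 3\right) - 563 = 10 - 563 = -553$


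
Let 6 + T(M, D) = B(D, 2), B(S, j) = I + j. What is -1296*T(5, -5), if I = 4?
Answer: 0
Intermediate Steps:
B(S, j) = 4 + j
T(M, D) = 0 (T(M, D) = -6 + (4 + 2) = -6 + 6 = 0)
-1296*T(5, -5) = -1296*0 = 0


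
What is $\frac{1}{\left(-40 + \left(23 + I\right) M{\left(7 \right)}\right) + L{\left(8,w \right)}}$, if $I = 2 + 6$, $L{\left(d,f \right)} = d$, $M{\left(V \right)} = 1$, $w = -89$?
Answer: $-1$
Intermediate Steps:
$I = 8$
$\frac{1}{\left(-40 + \left(23 + I\right) M{\left(7 \right)}\right) + L{\left(8,w \right)}} = \frac{1}{\left(-40 + \left(23 + 8\right) 1\right) + 8} = \frac{1}{\left(-40 + 31 \cdot 1\right) + 8} = \frac{1}{\left(-40 + 31\right) + 8} = \frac{1}{-9 + 8} = \frac{1}{-1} = -1$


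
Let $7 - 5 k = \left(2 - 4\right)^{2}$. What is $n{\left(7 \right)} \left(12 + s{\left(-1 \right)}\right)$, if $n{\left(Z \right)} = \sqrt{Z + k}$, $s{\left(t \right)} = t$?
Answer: $\frac{11 \sqrt{190}}{5} \approx 30.325$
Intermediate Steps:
$k = \frac{3}{5}$ ($k = \frac{7}{5} - \frac{\left(2 - 4\right)^{2}}{5} = \frac{7}{5} - \frac{\left(-2\right)^{2}}{5} = \frac{7}{5} - \frac{4}{5} = \frac{3}{5} \approx 0.6$)
$n{\left(Z \right)} = \sqrt{\frac{3}{5} + Z}$ ($n{\left(Z \right)} = \sqrt{Z + \frac{3}{5}} = \sqrt{\frac{3}{5} + Z}$)
$n{\left(7 \right)} \left(12 + s{\left(-1 \right)}\right) = \frac{\sqrt{15 + 25 \cdot 7}}{5} \left(12 - 1\right) = \frac{\sqrt{15 + 175}}{5} \cdot 11 = \frac{\sqrt{190}}{5} \cdot 11 = \frac{11 \sqrt{190}}{5}$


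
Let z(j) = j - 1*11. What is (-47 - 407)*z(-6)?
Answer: 7718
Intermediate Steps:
z(j) = -11 + j (z(j) = j - 11 = -11 + j)
(-47 - 407)*z(-6) = (-47 - 407)*(-11 - 6) = -454*(-17) = 7718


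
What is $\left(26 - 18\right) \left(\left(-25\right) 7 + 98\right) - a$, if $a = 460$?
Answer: $-1076$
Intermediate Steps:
$\left(26 - 18\right) \left(\left(-25\right) 7 + 98\right) - a = \left(26 - 18\right) \left(\left(-25\right) 7 + 98\right) - 460 = 8 \left(-175 + 98\right) - 460 = 8 \left(-77\right) - 460 = -616 - 460 = -1076$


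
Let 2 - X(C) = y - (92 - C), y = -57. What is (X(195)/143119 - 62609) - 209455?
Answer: -38937527660/143119 ≈ -2.7206e+5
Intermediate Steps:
X(C) = 151 - C (X(C) = 2 - (-57 - (92 - C)) = 2 - (-57 + (-92 + C)) = 2 - (-149 + C) = 2 + (149 - C) = 151 - C)
(X(195)/143119 - 62609) - 209455 = ((151 - 1*195)/143119 - 62609) - 209455 = ((151 - 195)*(1/143119) - 62609) - 209455 = (-44*1/143119 - 62609) - 209455 = (-44/143119 - 62609) - 209455 = -8960537515/143119 - 209455 = -38937527660/143119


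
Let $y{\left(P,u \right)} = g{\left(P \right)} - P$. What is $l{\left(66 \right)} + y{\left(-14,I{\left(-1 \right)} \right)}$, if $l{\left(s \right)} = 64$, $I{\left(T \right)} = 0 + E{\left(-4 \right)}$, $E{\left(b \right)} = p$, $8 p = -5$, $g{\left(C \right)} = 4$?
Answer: $82$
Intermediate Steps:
$p = - \frac{5}{8}$ ($p = \frac{1}{8} \left(-5\right) = - \frac{5}{8} \approx -0.625$)
$E{\left(b \right)} = - \frac{5}{8}$
$I{\left(T \right)} = - \frac{5}{8}$ ($I{\left(T \right)} = 0 - \frac{5}{8} = - \frac{5}{8}$)
$y{\left(P,u \right)} = 4 - P$
$l{\left(66 \right)} + y{\left(-14,I{\left(-1 \right)} \right)} = 64 + \left(4 - -14\right) = 64 + \left(4 + 14\right) = 64 + 18 = 82$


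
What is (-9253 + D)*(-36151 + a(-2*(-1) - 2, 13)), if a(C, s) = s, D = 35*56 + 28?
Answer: 262542570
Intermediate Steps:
D = 1988 (D = 1960 + 28 = 1988)
(-9253 + D)*(-36151 + a(-2*(-1) - 2, 13)) = (-9253 + 1988)*(-36151 + 13) = -7265*(-36138) = 262542570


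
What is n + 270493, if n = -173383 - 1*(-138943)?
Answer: 236053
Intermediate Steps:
n = -34440 (n = -173383 + 138943 = -34440)
n + 270493 = -34440 + 270493 = 236053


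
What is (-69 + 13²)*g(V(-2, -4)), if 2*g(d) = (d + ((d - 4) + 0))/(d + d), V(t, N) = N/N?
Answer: -50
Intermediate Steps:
V(t, N) = 1
g(d) = (-4 + 2*d)/(4*d) (g(d) = ((d + ((d - 4) + 0))/(d + d))/2 = ((d + ((-4 + d) + 0))/((2*d)))/2 = ((d + (-4 + d))*(1/(2*d)))/2 = ((-4 + 2*d)*(1/(2*d)))/2 = ((-4 + 2*d)/(2*d))/2 = (-4 + 2*d)/(4*d))
(-69 + 13²)*g(V(-2, -4)) = (-69 + 13²)*((½)*(-2 + 1)/1) = (-69 + 169)*((½)*1*(-1)) = 100*(-½) = -50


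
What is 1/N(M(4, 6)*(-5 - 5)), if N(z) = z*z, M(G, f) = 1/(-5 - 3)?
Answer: 16/25 ≈ 0.64000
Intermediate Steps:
M(G, f) = -1/8 (M(G, f) = 1/(-8) = -1/8)
N(z) = z**2
1/N(M(4, 6)*(-5 - 5)) = 1/((-(-5 - 5)/8)**2) = 1/((-1/8*(-10))**2) = 1/((5/4)**2) = 1/(25/16) = 16/25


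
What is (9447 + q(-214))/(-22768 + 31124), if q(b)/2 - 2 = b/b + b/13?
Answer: 122461/108628 ≈ 1.1273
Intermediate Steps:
q(b) = 6 + 2*b/13 (q(b) = 4 + 2*(b/b + b/13) = 4 + 2*(1 + b*(1/13)) = 4 + 2*(1 + b/13) = 4 + (2 + 2*b/13) = 6 + 2*b/13)
(9447 + q(-214))/(-22768 + 31124) = (9447 + (6 + (2/13)*(-214)))/(-22768 + 31124) = (9447 + (6 - 428/13))/8356 = (9447 - 350/13)*(1/8356) = (122461/13)*(1/8356) = 122461/108628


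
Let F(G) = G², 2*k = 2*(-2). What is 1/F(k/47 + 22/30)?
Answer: 497025/237169 ≈ 2.0957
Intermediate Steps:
k = -2 (k = (2*(-2))/2 = (½)*(-4) = -2)
1/F(k/47 + 22/30) = 1/((-2/47 + 22/30)²) = 1/((-2*1/47 + 22*(1/30))²) = 1/((-2/47 + 11/15)²) = 1/((487/705)²) = 1/(237169/497025) = 497025/237169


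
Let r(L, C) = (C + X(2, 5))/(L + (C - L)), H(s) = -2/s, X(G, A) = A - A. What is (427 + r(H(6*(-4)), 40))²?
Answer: 183184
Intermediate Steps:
X(G, A) = 0
r(L, C) = 1 (r(L, C) = (C + 0)/(L + (C - L)) = C/C = 1)
(427 + r(H(6*(-4)), 40))² = (427 + 1)² = 428² = 183184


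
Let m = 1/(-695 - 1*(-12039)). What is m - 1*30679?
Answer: -348022575/11344 ≈ -30679.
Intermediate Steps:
m = 1/11344 (m = 1/(-695 + 12039) = 1/11344 ≈ 8.8152e-5)
m - 1*30679 = 1/11344 - 1*30679 = 1/11344 - 30679 = -348022575/11344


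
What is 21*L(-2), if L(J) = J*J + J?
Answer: 42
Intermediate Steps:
L(J) = J + J**2 (L(J) = J**2 + J = J + J**2)
21*L(-2) = 21*(-2*(1 - 2)) = 21*(-2*(-1)) = 21*2 = 42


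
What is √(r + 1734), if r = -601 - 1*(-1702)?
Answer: 9*√35 ≈ 53.245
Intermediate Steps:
r = 1101 (r = -601 + 1702 = 1101)
√(r + 1734) = √(1101 + 1734) = √2835 = 9*√35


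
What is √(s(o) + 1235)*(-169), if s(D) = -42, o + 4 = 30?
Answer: -169*√1193 ≈ -5837.2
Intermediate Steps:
o = 26 (o = -4 + 30 = 26)
√(s(o) + 1235)*(-169) = √(-42 + 1235)*(-169) = √1193*(-169) = -169*√1193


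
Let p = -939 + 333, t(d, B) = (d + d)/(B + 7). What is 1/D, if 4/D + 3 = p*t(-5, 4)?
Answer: 6027/44 ≈ 136.98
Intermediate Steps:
t(d, B) = 2*d/(7 + B) (t(d, B) = (2*d)/(7 + B) = 2*d/(7 + B))
p = -606
D = 44/6027 (D = 4/(-3 - 1212*(-5)/(7 + 4)) = 4/(-3 - 1212*(-5)/11) = 4/(-3 - 606*(-10/11)) = 4/(-3 + 6060/11) = 4/(6027/11) = 4*(11/6027) = 44/6027 ≈ 0.0073005)
1/D = 1/(44/6027) = 6027/44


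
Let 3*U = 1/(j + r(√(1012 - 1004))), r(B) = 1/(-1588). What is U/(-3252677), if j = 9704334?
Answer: -1588/150375964896332121 ≈ -1.0560e-14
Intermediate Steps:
r(B) = -1/1588
U = 1588/46231447173 (U = 1/(3*(9704334 - 1/1588)) = 1/(3*(15410482391/1588)) = (⅓)*(1588/15410482391) = 1588/46231447173 ≈ 3.4349e-8)
U/(-3252677) = (1588/46231447173)/(-3252677) = (1588/46231447173)*(-1/3252677) = -1588/150375964896332121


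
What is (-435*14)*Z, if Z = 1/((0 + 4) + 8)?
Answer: -1015/2 ≈ -507.50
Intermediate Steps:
Z = 1/12 (Z = 1/(4 + 8) = 1/12 ≈ 0.083333)
(-435*14)*Z = -435*14*(1/12) = -6090*1/12 = -1015/2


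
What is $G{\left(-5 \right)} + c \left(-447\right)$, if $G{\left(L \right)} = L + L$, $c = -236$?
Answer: $105482$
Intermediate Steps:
$G{\left(L \right)} = 2 L$
$G{\left(-5 \right)} + c \left(-447\right) = 2 \left(-5\right) - -105492 = -10 + 105492 = 105482$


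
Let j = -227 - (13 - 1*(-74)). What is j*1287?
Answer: -404118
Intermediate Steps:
j = -314 (j = -227 - (13 + 74) = -227 - 1*87 = -227 - 87 = -314)
j*1287 = -314*1287 = -404118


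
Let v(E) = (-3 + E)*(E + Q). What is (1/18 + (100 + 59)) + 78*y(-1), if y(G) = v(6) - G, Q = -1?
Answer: 25327/18 ≈ 1407.1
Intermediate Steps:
v(E) = (-1 + E)*(-3 + E) (v(E) = (-3 + E)*(E - 1) = (-3 + E)*(-1 + E) = (-1 + E)*(-3 + E))
y(G) = 15 - G (y(G) = (3 + 6² - 4*6) - G = (3 + 36 - 24) - G = 15 - G)
(1/18 + (100 + 59)) + 78*y(-1) = (1/18 + (100 + 59)) + 78*(15 - 1*(-1)) = (1/18 + 159) + 78*(15 + 1) = 2863/18 + 78*16 = 2863/18 + 1248 = 25327/18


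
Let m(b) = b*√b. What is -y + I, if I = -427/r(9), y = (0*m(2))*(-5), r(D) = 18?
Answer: -427/18 ≈ -23.722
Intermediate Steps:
m(b) = b^(3/2)
y = 0 (y = (0*2^(3/2))*(-5) = (0*(2*√2))*(-5) = 0*(-5) = 0)
I = -427/18 ≈ -23.722
-y + I = -1*0 - 427/18 = 0 - 427/18 = -427/18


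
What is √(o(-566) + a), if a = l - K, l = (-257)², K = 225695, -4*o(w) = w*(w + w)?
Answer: 12*I*√2221 ≈ 565.53*I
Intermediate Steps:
o(w) = -w²/2 (o(w) = -w*(w + w)/4 = -w*2*w/4 = -w²/2)
l = 66049
a = -159646 (a = 66049 - 1*225695 = 66049 - 225695 = -159646)
√(o(-566) + a) = √(-½*(-566)² - 159646) = √(-½*320356 - 159646) = √(-160178 - 159646) = √(-319824) = 12*I*√2221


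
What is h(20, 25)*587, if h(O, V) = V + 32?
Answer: 33459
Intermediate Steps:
h(O, V) = 32 + V
h(20, 25)*587 = (32 + 25)*587 = 57*587 = 33459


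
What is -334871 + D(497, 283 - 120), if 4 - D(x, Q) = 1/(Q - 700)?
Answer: -179823578/537 ≈ -3.3487e+5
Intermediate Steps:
D(x, Q) = 4 - 1/(-700 + Q) (D(x, Q) = 4 - 1/(Q - 700) = 4 - 1/(-700 + Q))
-334871 + D(497, 283 - 120) = -334871 + (-2801 + 4*(283 - 120))/(-700 + (283 - 120)) = -334871 + (-2801 + 4*163)/(-700 + 163) = -334871 + (-2801 + 652)/(-537) = -334871 - 1/537*(-2149) = -334871 + 2149/537 = -179823578/537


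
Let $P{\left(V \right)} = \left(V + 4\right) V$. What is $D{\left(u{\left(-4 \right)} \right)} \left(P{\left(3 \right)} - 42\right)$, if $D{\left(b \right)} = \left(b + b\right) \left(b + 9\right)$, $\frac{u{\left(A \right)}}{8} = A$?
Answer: $-30912$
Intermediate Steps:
$u{\left(A \right)} = 8 A$
$P{\left(V \right)} = V \left(4 + V\right)$ ($P{\left(V \right)} = \left(4 + V\right) V = V \left(4 + V\right)$)
$D{\left(b \right)} = 2 b \left(9 + b\right)$
$D{\left(u{\left(-4 \right)} \right)} \left(P{\left(3 \right)} - 42\right) = 2 \cdot 8 \left(-4\right) \left(9 + 8 \left(-4\right)\right) \left(3 \left(4 + 3\right) - 42\right) = 2 \left(-32\right) \left(9 - 32\right) \left(3 \cdot 7 - 42\right) = 2 \left(-32\right) \left(-23\right) \left(21 - 42\right) = 1472 \left(-21\right) = -30912$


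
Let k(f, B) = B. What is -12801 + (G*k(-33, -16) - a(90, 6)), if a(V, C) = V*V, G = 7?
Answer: -21013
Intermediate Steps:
a(V, C) = V²
-12801 + (G*k(-33, -16) - a(90, 6)) = -12801 + (7*(-16) - 1*90²) = -12801 + (-112 - 1*8100) = -12801 + (-112 - 8100) = -12801 - 8212 = -21013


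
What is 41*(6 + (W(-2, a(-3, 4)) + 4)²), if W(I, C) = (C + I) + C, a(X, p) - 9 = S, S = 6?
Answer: 42230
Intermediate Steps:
a(X, p) = 15 (a(X, p) = 9 + 6 = 15)
W(I, C) = I + 2*C
41*(6 + (W(-2, a(-3, 4)) + 4)²) = 41*(6 + ((-2 + 2*15) + 4)²) = 41*(6 + ((-2 + 30) + 4)²) = 41*(6 + (28 + 4)²) = 41*(6 + 32²) = 41*(6 + 1024) = 41*1030 = 42230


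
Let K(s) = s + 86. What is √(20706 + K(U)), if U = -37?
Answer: √20755 ≈ 144.07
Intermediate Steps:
K(s) = 86 + s
√(20706 + K(U)) = √(20706 + (86 - 37)) = √(20706 + 49) = √20755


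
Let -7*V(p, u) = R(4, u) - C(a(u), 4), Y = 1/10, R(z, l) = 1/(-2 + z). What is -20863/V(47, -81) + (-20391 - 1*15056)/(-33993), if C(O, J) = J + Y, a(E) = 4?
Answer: -2757913391/67986 ≈ -40566.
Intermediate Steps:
Y = ⅒ ≈ 0.10000
C(O, J) = ⅒ + J (C(O, J) = J + ⅒ = ⅒ + J)
V(p, u) = 18/35 (V(p, u) = -(1/(-2 + 4) - (⅒ + 4))/7 = -(1/2 - 1*41/10)/7 = -(½ - 41/10)/7 = -⅐*(-18/5) = 18/35)
-20863/V(47, -81) + (-20391 - 1*15056)/(-33993) = -20863/18/35 + (-20391 - 1*15056)/(-33993) = -20863*35/18 + (-20391 - 15056)*(-1/33993) = -730205/18 - 35447*(-1/33993) = -730205/18 + 35447/33993 = -2757913391/67986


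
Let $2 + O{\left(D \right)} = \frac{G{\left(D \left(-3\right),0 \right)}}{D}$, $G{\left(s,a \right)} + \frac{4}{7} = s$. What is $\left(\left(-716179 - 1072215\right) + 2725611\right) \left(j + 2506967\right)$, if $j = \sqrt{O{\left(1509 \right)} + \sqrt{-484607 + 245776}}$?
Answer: $2349572090839 + \frac{937217 \sqrt{-557927097 + 111576969 i \sqrt{238831}}}{10563} \approx 2.3496 \cdot 10^{12} + 1.4725 \cdot 10^{7} i$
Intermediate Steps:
$G{\left(s,a \right)} = - \frac{4}{7} + s$
$O{\left(D \right)} = -2 + \frac{- \frac{4}{7} - 3 D}{D}$ ($O{\left(D \right)} = -2 + \frac{- \frac{4}{7} + D \left(-3\right)}{D} = -2 + \frac{- \frac{4}{7} - 3 D}{D}$)
$j = \sqrt{- \frac{52819}{10563} + i \sqrt{238831}}$ ($j = \sqrt{\left(-5 - \frac{4}{7 \cdot 1509}\right) + \sqrt{-484607 + 245776}} = \sqrt{\left(-5 - \frac{4}{10563}\right) + \sqrt{-238831}} = \sqrt{\left(-5 - \frac{4}{10563}\right) + i \sqrt{238831}} = \sqrt{- \frac{52819}{10563} + i \sqrt{238831}} \approx 15.552 + 15.712 i$)
$\left(\left(-716179 - 1072215\right) + 2725611\right) \left(j + 2506967\right) = \left(\left(-716179 - 1072215\right) + 2725611\right) \left(\frac{\sqrt{-557927097 + 111576969 i \sqrt{238831}}}{10563} + 2506967\right) = \left(-1788394 + 2725611\right) \left(2506967 + \frac{\sqrt{-557927097 + 111576969 i \sqrt{238831}}}{10563}\right) = 937217 \left(2506967 + \frac{\sqrt{-557927097 + 111576969 i \sqrt{238831}}}{10563}\right) = 2349572090839 + \frac{937217 \sqrt{-557927097 + 111576969 i \sqrt{238831}}}{10563}$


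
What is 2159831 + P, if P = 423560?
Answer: 2583391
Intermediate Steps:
2159831 + P = 2159831 + 423560 = 2583391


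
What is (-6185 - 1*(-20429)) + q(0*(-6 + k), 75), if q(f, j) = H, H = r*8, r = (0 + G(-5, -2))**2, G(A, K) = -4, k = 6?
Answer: 14372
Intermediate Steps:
r = 16 (r = (0 - 4)**2 = (-4)**2 = 16)
H = 128 (H = 16*8 = 128)
q(f, j) = 128
(-6185 - 1*(-20429)) + q(0*(-6 + k), 75) = (-6185 - 1*(-20429)) + 128 = (-6185 + 20429) + 128 = 14244 + 128 = 14372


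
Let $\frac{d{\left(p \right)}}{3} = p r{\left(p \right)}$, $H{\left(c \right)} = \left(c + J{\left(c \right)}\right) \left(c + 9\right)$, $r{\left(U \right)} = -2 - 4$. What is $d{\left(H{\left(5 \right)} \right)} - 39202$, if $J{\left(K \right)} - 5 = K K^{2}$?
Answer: $-73222$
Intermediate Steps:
$J{\left(K \right)} = 5 + K^{3}$ ($J{\left(K \right)} = 5 + K K^{2} = 5 + K^{3}$)
$r{\left(U \right)} = -6$
$H{\left(c \right)} = \left(9 + c\right) \left(5 + c + c^{3}\right)$ ($H{\left(c \right)} = \left(c + \left(5 + c^{3}\right)\right) \left(c + 9\right) = \left(5 + c + c^{3}\right) \left(9 + c\right) = \left(9 + c\right) \left(5 + c + c^{3}\right)$)
$d{\left(p \right)} = - 18 p$ ($d{\left(p \right)} = 3 p \left(-6\right) = 3 \left(- 6 p\right) = - 18 p$)
$d{\left(H{\left(5 \right)} \right)} - 39202 = - 18 \left(45 + 5^{2} + 5^{4} + 9 \cdot 5^{3} + 14 \cdot 5\right) - 39202 = - 18 \left(45 + 25 + 625 + 9 \cdot 125 + 70\right) - 39202 = - 18 \left(45 + 25 + 625 + 1125 + 70\right) - 39202 = \left(-18\right) 1890 - 39202 = -34020 - 39202 = -73222$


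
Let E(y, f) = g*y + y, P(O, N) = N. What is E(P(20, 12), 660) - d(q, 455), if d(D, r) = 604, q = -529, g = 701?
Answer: 7820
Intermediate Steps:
E(y, f) = 702*y (E(y, f) = 701*y + y = 702*y)
E(P(20, 12), 660) - d(q, 455) = 702*12 - 1*604 = 8424 - 604 = 7820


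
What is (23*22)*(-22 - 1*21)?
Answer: -21758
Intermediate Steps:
(23*22)*(-22 - 1*21) = 506*(-22 - 21) = 506*(-43) = -21758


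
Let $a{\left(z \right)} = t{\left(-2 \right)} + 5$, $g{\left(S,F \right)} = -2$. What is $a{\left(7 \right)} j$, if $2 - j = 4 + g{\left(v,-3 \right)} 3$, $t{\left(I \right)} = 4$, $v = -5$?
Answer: $36$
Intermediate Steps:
$a{\left(z \right)} = 9$ ($a{\left(z \right)} = 4 + 5 = 9$)
$j = 4$ ($j = 2 - \left(4 - 6\right) = 2 - -2 = 2 + 2 = 4$)
$a{\left(7 \right)} j = 9 \cdot 4 = 36$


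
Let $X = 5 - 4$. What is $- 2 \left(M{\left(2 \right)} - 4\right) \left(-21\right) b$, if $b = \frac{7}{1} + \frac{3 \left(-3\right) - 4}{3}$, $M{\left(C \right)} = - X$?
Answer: $-560$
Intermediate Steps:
$X = 1$ ($X = 5 - 4 = 1$)
$M{\left(C \right)} = -1$ ($M{\left(C \right)} = \left(-1\right) 1 = -1$)
$b = \frac{8}{3}$ ($b = 7 \cdot 1 + \left(-9 - 4\right) \frac{1}{3} = 7 - \frac{13}{3} = \frac{8}{3} \approx 2.6667$)
$- 2 \left(M{\left(2 \right)} - 4\right) \left(-21\right) b = - 2 \left(-1 - 4\right) \left(-21\right) \frac{8}{3} = \left(-2\right) \left(-5\right) \left(-21\right) \frac{8}{3} = 10 \left(-21\right) \frac{8}{3} = \left(-210\right) \frac{8}{3} = -560$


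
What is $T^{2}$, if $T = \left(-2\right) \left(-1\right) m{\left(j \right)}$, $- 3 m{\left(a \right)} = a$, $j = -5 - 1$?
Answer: $16$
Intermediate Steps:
$j = -6$ ($j = -5 - 1 = -6$)
$m{\left(a \right)} = - \frac{a}{3}$
$T = 4$ ($T = \left(-2\right) \left(-1\right) \left(\left(- \frac{1}{3}\right) \left(-6\right)\right) = 2 \cdot 2 = 4$)
$T^{2} = 4^{2} = 16$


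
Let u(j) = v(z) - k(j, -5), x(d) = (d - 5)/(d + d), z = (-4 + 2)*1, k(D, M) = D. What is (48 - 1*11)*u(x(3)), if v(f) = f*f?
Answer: 481/3 ≈ 160.33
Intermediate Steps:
z = -2 (z = -2*1 = -2)
v(f) = f**2
x(d) = (-5 + d)/(2*d) (x(d) = (-5 + d)/((2*d)) = (-5 + d)*(1/(2*d)) = (-5 + d)/(2*d))
u(j) = 4 - j (u(j) = (-2)**2 - j = 4 - j)
(48 - 1*11)*u(x(3)) = (48 - 1*11)*(4 - (-5 + 3)/(2*3)) = (48 - 11)*(4 - (-2)/(2*3)) = 37*(4 - 1*(-1/3)) = 37*(4 + 1/3) = 37*(13/3) = 481/3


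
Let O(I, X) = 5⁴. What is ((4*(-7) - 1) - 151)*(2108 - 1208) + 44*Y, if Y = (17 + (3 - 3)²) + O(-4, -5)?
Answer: -133752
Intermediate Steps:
O(I, X) = 625
Y = 642 (Y = (17 + (3 - 3)²) + 625 = (17 + 0²) + 625 = (17 + 0) + 625 = 17 + 625 = 642)
((4*(-7) - 1) - 151)*(2108 - 1208) + 44*Y = ((4*(-7) - 1) - 151)*(2108 - 1208) + 44*642 = ((-28 - 1) - 151)*900 + 28248 = (-29 - 151)*900 + 28248 = -180*900 + 28248 = -162000 + 28248 = -133752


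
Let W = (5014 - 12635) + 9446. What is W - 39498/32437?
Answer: 59158027/32437 ≈ 1823.8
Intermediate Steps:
W = 1825 (W = -7621 + 9446 = 1825)
W - 39498/32437 = 1825 - 39498/32437 = 59158027/32437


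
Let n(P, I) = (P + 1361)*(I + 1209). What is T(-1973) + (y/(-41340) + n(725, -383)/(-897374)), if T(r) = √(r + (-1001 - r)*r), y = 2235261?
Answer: -346182568809/6182906860 + I*√1919729 ≈ -55.99 + 1385.5*I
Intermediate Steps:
n(P, I) = (1209 + I)*(1361 + P) (n(P, I) = (1361 + P)*(1209 + I) = (1209 + I)*(1361 + P))
T(r) = √(r + r*(-1001 - r))
T(-1973) + (y/(-41340) + n(725, -383)/(-897374)) = √(-1*(-1973)*(1000 - 1973)) + (2235261/(-41340) + (1645449 + 1209*725 + 1361*(-383) - 383*725)/(-897374)) = √(-1*(-1973)*(-973)) + (2235261*(-1/41340) + (1645449 + 876525 - 521263 - 277675)*(-1/897374)) = √(-1919729) + (-745087/13780 + 1723036*(-1/897374)) = I*√1919729 + (-745087/13780 - 861518/448687) = I*√1919729 - 346182568809/6182906860 = -346182568809/6182906860 + I*√1919729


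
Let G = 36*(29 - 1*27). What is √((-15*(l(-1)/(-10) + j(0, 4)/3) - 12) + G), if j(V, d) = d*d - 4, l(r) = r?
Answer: I*√6/2 ≈ 1.2247*I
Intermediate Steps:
j(V, d) = -4 + d² (j(V, d) = d² - 4 = -4 + d²)
G = 72 (G = 36*(29 - 27) = 36*2 = 72)
√((-15*(l(-1)/(-10) + j(0, 4)/3) - 12) + G) = √((-15*(-1/(-10) + (-4 + 4²)/3) - 12) + 72) = √((-15*(-1*(-⅒) + (-4 + 16)*(⅓)) - 12) + 72) = √((-15*(⅒ + 12*(⅓)) - 12) + 72) = √((-15*(⅒ + 4) - 12) + 72) = √((-15*41/10 - 12) + 72) = √((-123/2 - 12) + 72) = √(-147/2 + 72) = √(-3/2) = I*√6/2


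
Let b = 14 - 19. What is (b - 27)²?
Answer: 1024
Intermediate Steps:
b = -5
(b - 27)² = (-5 - 27)² = (-32)² = 1024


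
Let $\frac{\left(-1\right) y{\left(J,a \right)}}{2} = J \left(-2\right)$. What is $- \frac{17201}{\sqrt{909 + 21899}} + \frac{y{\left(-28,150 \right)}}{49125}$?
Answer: $- \frac{112}{49125} - \frac{17201 \sqrt{5702}}{11404} \approx -113.9$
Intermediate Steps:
$y{\left(J,a \right)} = 4 J$ ($y{\left(J,a \right)} = - 2 J \left(-2\right) = - 2 \left(- 2 J\right) = 4 J$)
$- \frac{17201}{\sqrt{909 + 21899}} + \frac{y{\left(-28,150 \right)}}{49125} = - \frac{17201}{\sqrt{909 + 21899}} + \frac{4 \left(-28\right)}{49125} = - \frac{17201}{\sqrt{22808}} - \frac{112}{49125} = - \frac{17201}{2 \sqrt{5702}} - \frac{112}{49125} = - 17201 \frac{\sqrt{5702}}{11404} - \frac{112}{49125} = - \frac{17201 \sqrt{5702}}{11404} - \frac{112}{49125} = - \frac{112}{49125} - \frac{17201 \sqrt{5702}}{11404}$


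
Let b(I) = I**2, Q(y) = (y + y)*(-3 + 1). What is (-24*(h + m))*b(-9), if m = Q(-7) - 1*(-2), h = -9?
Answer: -40824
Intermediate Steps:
Q(y) = -4*y (Q(y) = (2*y)*(-2) = -4*y)
m = 30 (m = -4*(-7) - 1*(-2) = 28 + 2 = 30)
(-24*(h + m))*b(-9) = -24*(-9 + 30)*(-9)**2 = -24*21*81 = -504*81 = -40824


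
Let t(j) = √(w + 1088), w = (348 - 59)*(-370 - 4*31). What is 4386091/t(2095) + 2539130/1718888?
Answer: 1269565/859444 - 4386091*I*√15742/47226 ≈ 1.4772 - 11653.0*I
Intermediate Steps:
w = -142766 (w = 289*(-370 - 124) = 289*(-494) = -142766)
t(j) = 3*I*√15742 (t(j) = √(-142766 + 1088) = √(-141678) = 3*I*√15742)
4386091/t(2095) + 2539130/1718888 = 4386091/((3*I*√15742)) + 2539130/1718888 = 4386091*(-I*√15742/47226) + 2539130*(1/1718888) = -4386091*I*√15742/47226 + 1269565/859444 = 1269565/859444 - 4386091*I*√15742/47226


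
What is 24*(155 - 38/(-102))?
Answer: 63392/17 ≈ 3728.9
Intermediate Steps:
24*(155 - 38/(-102)) = 24*(155 - 38*(-1/102)) = 24*(155 + 19/51) = 24*(7924/51) = 63392/17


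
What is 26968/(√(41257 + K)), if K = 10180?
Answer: 26968*√51437/51437 ≈ 118.91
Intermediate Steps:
26968/(√(41257 + K)) = 26968/(√(41257 + 10180)) = 26968/(√51437) = 26968*(√51437/51437) = 26968*√51437/51437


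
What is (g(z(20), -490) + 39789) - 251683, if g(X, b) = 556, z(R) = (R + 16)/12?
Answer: -211338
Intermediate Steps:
z(R) = 4/3 + R/12 (z(R) = (16 + R)/12 = 4/3 + R/12)
(g(z(20), -490) + 39789) - 251683 = (556 + 39789) - 251683 = 40345 - 251683 = -211338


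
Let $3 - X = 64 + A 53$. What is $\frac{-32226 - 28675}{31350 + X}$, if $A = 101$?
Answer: $- \frac{60901}{25936} \approx -2.3481$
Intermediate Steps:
$X = -5414$ ($X = 3 - \left(64 + 101 \cdot 53\right) = 3 - \left(64 + 5353\right) = 3 - 5417 = -5414$)
$\frac{-32226 - 28675}{31350 + X} = \frac{-32226 - 28675}{31350 - 5414} = - \frac{60901}{25936}$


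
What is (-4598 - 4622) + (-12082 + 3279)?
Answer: -18023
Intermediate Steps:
(-4598 - 4622) + (-12082 + 3279) = -9220 - 8803 = -18023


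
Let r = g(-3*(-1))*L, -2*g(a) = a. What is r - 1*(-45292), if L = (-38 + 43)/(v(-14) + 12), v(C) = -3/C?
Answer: 2581609/57 ≈ 45291.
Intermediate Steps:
g(a) = -a/2
L = 70/171 (L = (-38 + 43)/(-3/(-14) + 12) = 5/(-3*(-1/14) + 12) = 5/(3/14 + 12) = 5/(171/14) = 5*(14/171) = 70/171 ≈ 0.40936)
r = -35/57 (r = -(-3)*(-1)/2*(70/171) = -1/2*3*(70/171) = -3/2*70/171 = -35/57 ≈ -0.61403)
r - 1*(-45292) = -35/57 - 1*(-45292) = -35/57 + 45292 = 2581609/57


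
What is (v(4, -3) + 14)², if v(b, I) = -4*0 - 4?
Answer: 100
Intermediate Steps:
v(b, I) = -4 (v(b, I) = 0 - 4 = -4)
(v(4, -3) + 14)² = (-4 + 14)² = 10² = 100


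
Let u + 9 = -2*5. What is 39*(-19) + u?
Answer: -760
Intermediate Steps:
u = -19 (u = -9 - 2*5 = -9 - 10 = -19)
39*(-19) + u = 39*(-19) - 19 = -741 - 19 = -760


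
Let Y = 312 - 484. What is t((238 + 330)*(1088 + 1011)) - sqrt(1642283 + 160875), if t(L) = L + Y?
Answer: 1192060 - 59*sqrt(518) ≈ 1.1907e+6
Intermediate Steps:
Y = -172
t(L) = -172 + L (t(L) = L - 172 = -172 + L)
t((238 + 330)*(1088 + 1011)) - sqrt(1642283 + 160875) = (-172 + (238 + 330)*(1088 + 1011)) - sqrt(1642283 + 160875) = (-172 + 568*2099) - sqrt(1803158) = (-172 + 1192232) - 59*sqrt(518) = 1192060 - 59*sqrt(518)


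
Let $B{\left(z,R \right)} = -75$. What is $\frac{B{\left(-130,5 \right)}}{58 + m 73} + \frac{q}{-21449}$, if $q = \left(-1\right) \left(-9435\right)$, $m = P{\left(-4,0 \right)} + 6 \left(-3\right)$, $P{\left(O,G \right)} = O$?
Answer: $- \frac{4332235}{11067684} \approx -0.39143$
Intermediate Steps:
$m = -22$ ($m = -4 + 6 \left(-3\right) = -4 - 18 = -22$)
$q = 9435$
$\frac{B{\left(-130,5 \right)}}{58 + m 73} + \frac{q}{-21449} = - \frac{75}{58 - 1606} + \frac{9435}{-21449} = - \frac{75}{58 - 1606} + 9435 \left(- \frac{1}{21449}\right) = - \frac{75}{-1548} - \frac{9435}{21449} = \left(-75\right) \left(- \frac{1}{1548}\right) - \frac{9435}{21449} = \frac{25}{516} - \frac{9435}{21449} = - \frac{4332235}{11067684}$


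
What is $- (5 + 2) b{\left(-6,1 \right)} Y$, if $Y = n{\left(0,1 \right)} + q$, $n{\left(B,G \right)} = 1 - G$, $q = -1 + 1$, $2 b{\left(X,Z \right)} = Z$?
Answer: $0$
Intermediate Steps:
$b{\left(X,Z \right)} = \frac{Z}{2}$
$q = 0$
$Y = 0$ ($Y = \left(1 - 1\right) + 0 = 0 + 0 = 0$)
$- (5 + 2) b{\left(-6,1 \right)} Y = - (5 + 2) \frac{1}{2} \cdot 1 \cdot 0 = \left(-1\right) 7 \cdot \frac{1}{2} \cdot 0 = \left(-7\right) \frac{1}{2} \cdot 0 = \left(- \frac{7}{2}\right) 0 = 0$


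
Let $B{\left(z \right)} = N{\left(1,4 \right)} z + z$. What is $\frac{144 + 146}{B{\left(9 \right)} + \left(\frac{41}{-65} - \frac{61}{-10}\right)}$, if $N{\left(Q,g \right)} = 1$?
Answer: $\frac{37700}{3051} \approx 12.357$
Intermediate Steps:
$B{\left(z \right)} = 2 z$ ($B{\left(z \right)} = 1 z + z = z + z = 2 z$)
$\frac{144 + 146}{B{\left(9 \right)} + \left(\frac{41}{-65} - \frac{61}{-10}\right)} = \frac{144 + 146}{2 \cdot 9 + \left(\frac{41}{-65} - \frac{61}{-10}\right)} = \frac{290}{18 + \left(41 \left(- \frac{1}{65}\right) - - \frac{61}{10}\right)} = \frac{290}{18 + \left(- \frac{41}{65} + \frac{61}{10}\right)} = \frac{290}{18 + \frac{711}{130}} = \frac{290}{\frac{3051}{130}} = 290 \cdot \frac{130}{3051} = \frac{37700}{3051}$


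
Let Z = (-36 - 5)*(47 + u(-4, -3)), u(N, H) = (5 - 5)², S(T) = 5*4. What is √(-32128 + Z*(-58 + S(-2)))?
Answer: √41098 ≈ 202.73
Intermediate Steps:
S(T) = 20
u(N, H) = 0 (u(N, H) = 0² = 0)
Z = -1927 (Z = (-36 - 5)*(47 + 0) = -41*47 = -1927)
√(-32128 + Z*(-58 + S(-2))) = √(-32128 - 1927*(-58 + 20)) = √(-32128 - 1927*(-38)) = √(-32128 + 73226) = √41098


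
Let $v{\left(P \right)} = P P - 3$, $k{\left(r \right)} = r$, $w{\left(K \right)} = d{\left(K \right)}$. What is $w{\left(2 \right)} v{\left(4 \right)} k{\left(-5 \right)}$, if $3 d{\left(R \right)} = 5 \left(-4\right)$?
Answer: $\frac{1300}{3} \approx 433.33$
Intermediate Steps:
$d{\left(R \right)} = - \frac{20}{3}$ ($d{\left(R \right)} = \frac{5 \left(-4\right)}{3} = \frac{1}{3} \left(-20\right) = - \frac{20}{3}$)
$w{\left(K \right)} = - \frac{20}{3}$
$v{\left(P \right)} = -3 + P^{2}$ ($v{\left(P \right)} = P^{2} - 3 = -3 + P^{2}$)
$w{\left(2 \right)} v{\left(4 \right)} k{\left(-5 \right)} = - \frac{20 \left(-3 + 4^{2}\right)}{3} \left(-5\right) = - \frac{20 \left(-3 + 16\right)}{3} \left(-5\right) = \left(- \frac{20}{3}\right) 13 \left(-5\right) = \left(- \frac{260}{3}\right) \left(-5\right) = \frac{1300}{3}$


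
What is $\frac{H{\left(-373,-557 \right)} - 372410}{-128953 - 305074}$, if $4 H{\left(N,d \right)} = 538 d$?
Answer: $\frac{894653}{868054} \approx 1.0306$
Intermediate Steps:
$H{\left(N,d \right)} = \frac{269 d}{2}$ ($H{\left(N,d \right)} = \frac{538 d}{4} = \frac{269 d}{2}$)
$\frac{H{\left(-373,-557 \right)} - 372410}{-128953 - 305074} = \frac{\frac{269}{2} \left(-557\right) - 372410}{-128953 - 305074} = \frac{- \frac{149833}{2} - 372410}{-434027} = \left(- \frac{894653}{2}\right) \left(- \frac{1}{434027}\right) = \frac{894653}{868054}$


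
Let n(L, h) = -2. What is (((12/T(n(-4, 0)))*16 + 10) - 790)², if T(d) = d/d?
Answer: 345744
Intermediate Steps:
T(d) = 1
(((12/T(n(-4, 0)))*16 + 10) - 790)² = (((12/1)*16 + 10) - 790)² = (((12*1)*16 + 10) - 790)² = ((12*16 + 10) - 790)² = ((192 + 10) - 790)² = (202 - 790)² = (-588)² = 345744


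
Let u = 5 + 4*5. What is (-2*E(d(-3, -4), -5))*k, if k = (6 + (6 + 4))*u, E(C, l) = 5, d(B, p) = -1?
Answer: -4000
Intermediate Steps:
u = 25 (u = 5 + 20 = 25)
k = 400 (k = (6 + (6 + 4))*25 = (6 + 10)*25 = 16*25 = 400)
(-2*E(d(-3, -4), -5))*k = -2*5*400 = -10*400 = -4000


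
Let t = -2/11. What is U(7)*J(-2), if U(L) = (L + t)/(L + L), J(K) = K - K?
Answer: 0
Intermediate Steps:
t = -2/11 (t = -2*1/11 = -2/11 ≈ -0.18182)
J(K) = 0
U(L) = (-2/11 + L)/(2*L) (U(L) = (L - 2/11)/(L + L) = (-2/11 + L)/((2*L)) = (-2/11 + L)*(1/(2*L)) = (-2/11 + L)/(2*L))
U(7)*J(-2) = ((1/22)*(-2 + 11*7)/7)*0 = ((1/22)*(⅐)*(-2 + 77))*0 = ((1/22)*(⅐)*75)*0 = (75/154)*0 = 0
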